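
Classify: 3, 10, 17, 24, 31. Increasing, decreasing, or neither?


Differences: 7, 7, 7, 7
All differences > 0 → strictly INCREASING

Monotonically increasing


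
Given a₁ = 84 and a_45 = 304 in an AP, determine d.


d = (aₙ - a₁)/(n-1)
= (304 - 84)/(45-1)
= 220/44 = 5

d = 5


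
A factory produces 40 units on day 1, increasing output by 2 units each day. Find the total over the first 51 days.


aₙ = 40 + (51-1)×2 = 140
Sₙ = n(a₁+aₙ)/2 = 51×(40+140)/2
= 51×180/2 = 4590

S_51 = 4590


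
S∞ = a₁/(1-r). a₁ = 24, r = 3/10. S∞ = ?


S∞ = a₁/(1-r) = 24/(1 - 3/10)
= 24/(7/10)
= 240/7

S∞ = 240/7


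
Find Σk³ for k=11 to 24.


Σₖ₌11^24 k³ = [24·25/2]² − [10·11/2]²
= 90000 − 3025 = 86975

Σk³ = 86975


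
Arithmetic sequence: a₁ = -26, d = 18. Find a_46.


aₙ = a₁ + (n-1)d
= -26 + (46-1)×18
= -26 + 810
= 784

a_46 = 784


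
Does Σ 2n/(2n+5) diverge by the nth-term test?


lim(n→∞) 2n/(2n+5) = 2/2 = 1  (divide numerator and denominator by n)
lim aₙ = 1 ≠ 0 → series DIVERGES

Diverges (lim aₙ = 1 ≠ 0)


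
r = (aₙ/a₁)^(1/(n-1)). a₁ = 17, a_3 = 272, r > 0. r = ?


r^(n-1) = aₙ/a₁
r^2 = 272/17 = 16
r = 16^(1/2)
= ±4; taking r > 0 gives r = 4

r = 4


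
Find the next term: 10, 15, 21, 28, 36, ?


Pattern: triangular numbers: n(n+1)/2
Terms: 10, 15, 21, 28, 36
Next term = 45

Next term = 45


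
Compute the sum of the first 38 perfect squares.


n = 38
n(n+1)(2n+1)/6 = 38×39×77/6
= 114114/6 = 19019

Σk² = 19019


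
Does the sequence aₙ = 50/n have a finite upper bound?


a₁ = 50, a₂ = 50/2, a₃ = 50/3, ...
0 < aₙ ≤ 50 for all n ≥ 1
Lower bound: 0, Upper bound: 50
The sequence IS bounded

Bounded (0 < aₙ ≤ 50)


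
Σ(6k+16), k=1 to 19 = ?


Σ(6k+16) = 6·Σk + 16·n
= 6·190 + 16·19
= 1140 + 304 = 1444

Σ = 1444


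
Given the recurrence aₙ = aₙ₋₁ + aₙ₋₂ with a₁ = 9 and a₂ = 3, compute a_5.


Computing iteratively: 9, 3, 12, 15, 27
a_5 = 27

a_5 = 27


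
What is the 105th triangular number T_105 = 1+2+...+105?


n(n+1)/2 = 105×106/2 = 11130/2 = 5565

Σk = 5565


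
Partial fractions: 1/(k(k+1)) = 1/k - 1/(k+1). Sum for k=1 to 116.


1/(k(k+1)) = 1/k - 1/(k+1) (partial fractions)
Telescoping: Σ = 1 - 1/117 = 116/117

Sum = 116/117


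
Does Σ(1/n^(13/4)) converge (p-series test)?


p-series test: Σ c/n^p converges if p > 1, diverges if p ≤ 1 (constant c > 0 doesn't affect convergence).
p = 13/4
13/4 > 1 → CONVERGES

Converges (p = 13/4 > 1)


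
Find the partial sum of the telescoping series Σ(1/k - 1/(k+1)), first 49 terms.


Telescoping: adjacent terms cancel.
= 1/1 - 1/50
= 1 - 1/50 = 49/50

Sum = 49/50


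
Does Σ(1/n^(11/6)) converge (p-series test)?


p-series test: Σ c/n^p converges if p > 1, diverges if p ≤ 1 (constant c > 0 doesn't affect convergence).
p = 11/6
11/6 > 1 → CONVERGES

Converges (p = 11/6 > 1)


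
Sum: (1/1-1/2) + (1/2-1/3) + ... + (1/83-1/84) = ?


Telescoping: adjacent terms cancel.
= 1/1 - 1/84
= 1 - 1/84 = 83/84

Sum = 83/84


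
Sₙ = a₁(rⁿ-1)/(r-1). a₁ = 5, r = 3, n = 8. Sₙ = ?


Sₙ = 5×(3^8 - 1)/(3 - 1)
= 5×(6561 - 1)/2
= 5×6560/2
= 16400

S_8 = 16400


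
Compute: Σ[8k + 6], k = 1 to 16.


Σ(8k+6) = 8·Σk + 6·n
= 8·136 + 6·16
= 1088 + 96 = 1184

Σ = 1184


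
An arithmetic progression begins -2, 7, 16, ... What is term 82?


aₙ = a₁ + (n-1)d
= -2 + (82-1)×9
= -2 + 729
= 727

a_82 = 727


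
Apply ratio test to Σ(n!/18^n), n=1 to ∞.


aₙ = n!/18^n
a_{n+1}/aₙ = (n+1)!/18^(n+1) × 18^n/n!
= (n+1)/18
L = lim(n→∞) (n+1)/18 = ∞
L > 1 → series DIVERGES

Diverges (ratio test: L = ∞ > 1)


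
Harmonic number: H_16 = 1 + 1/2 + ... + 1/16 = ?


H_16 = 1/1 + 1/2 + 1/3 + ... + 1/16
= 2436559/720720
≈ 3.3807

H_16 = 2436559/720720 ≈ 3.3807


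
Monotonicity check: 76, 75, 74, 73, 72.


Differences: -1, -1, -1, -1
All differences < 0 → strictly DECREASING

Monotonically decreasing


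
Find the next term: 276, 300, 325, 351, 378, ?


Pattern: triangular numbers: n(n+1)/2
Terms: 276, 300, 325, 351, 378
Next term = 406

Next term = 406


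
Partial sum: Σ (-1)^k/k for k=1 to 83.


S = -1 + 1/2 - 1/3 + 1/4 - 1/5 + 1/6 - 1/7 + 1/8 ± ...
= -0.6991
(Full series converges to -ln(2) ≈ -0.6931)

S_83 = -0.6991


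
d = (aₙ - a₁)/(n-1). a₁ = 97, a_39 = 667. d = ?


d = (aₙ - a₁)/(n-1)
= (667 - 97)/(39-1)
= 570/38 = 15

d = 15


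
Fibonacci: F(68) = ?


Fibonacci sequence: 1, 1, 2, 3, 5, 8, 13, 21, 34, 55, 89, ...
F(68) = 72723460248141

F(68) = 72723460248141


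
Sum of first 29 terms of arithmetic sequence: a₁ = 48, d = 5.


aₙ = 48 + (29-1)×5 = 188
Sₙ = n(a₁+aₙ)/2 = 29×(48+188)/2
= 29×236/2 = 3422

S_29 = 3422


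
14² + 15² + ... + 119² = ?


Σₖ₌14^119 k² = Σₖ₌₁^119 k² − Σₖ₌₁^13 k²
= 119·120·239/6 − 13·14·27/6
= 568820 − 819 = 568001

Σk² = 568001


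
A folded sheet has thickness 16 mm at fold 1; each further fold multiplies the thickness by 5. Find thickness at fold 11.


aₙ = a₁·r^(n-1)
= 16×5^10
= 16×9765625
= 156250000

a_11 = 156250000


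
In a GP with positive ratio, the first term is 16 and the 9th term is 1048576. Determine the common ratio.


r^(n-1) = aₙ/a₁
r^8 = 1048576/16 = 65536
r = 65536^(1/8)
= ±4; taking r > 0 gives r = 4

r = 4


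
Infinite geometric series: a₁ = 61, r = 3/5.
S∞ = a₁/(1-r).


S∞ = a₁/(1-r) = 61/(1 - 3/5)
= 61/(2/5)
= 305/2

S∞ = 305/2


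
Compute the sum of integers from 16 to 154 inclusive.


Σₖ₌16^154 k = Σₖ₌₁^154 k − Σₖ₌₁^15 k
= 154·155/2 − 15·16/2
= 11935 − 120 = 11815

Σk = 11815


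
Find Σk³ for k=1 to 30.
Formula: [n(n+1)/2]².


n(n+1)/2 = 30×31/2 = 465
Σk³ = 465² = 216225

Σk³ = 216225


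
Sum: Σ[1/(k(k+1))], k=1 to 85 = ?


1/(k(k+1)) = 1/k - 1/(k+1) (partial fractions)
Telescoping: Σ = 1 - 1/86 = 85/86

Sum = 85/86


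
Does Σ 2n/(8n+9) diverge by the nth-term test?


lim(n→∞) 2n/(8n+9) = 2/8 = 1/4  (divide numerator and denominator by n)
lim aₙ = 1/4 ≠ 0 → series DIVERGES

Diverges (lim aₙ = 1/4 ≠ 0)


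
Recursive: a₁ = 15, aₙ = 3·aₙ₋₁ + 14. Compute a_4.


Computing step by step:
a_1 = 15
a_2 = 59
a_3 = 191
a_4 = 587


a_4 = 587


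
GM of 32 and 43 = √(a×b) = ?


GM = √(32×43) = √1376 = 37.0945

GM = 37.0945


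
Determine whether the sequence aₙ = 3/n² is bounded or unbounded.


a₁ = 3, a₂ = 3/4, a₃ = 3/9, ...
0 < aₙ ≤ 3 for all n ≥ 1
The sequence IS bounded

Bounded (0 < aₙ ≤ 3)


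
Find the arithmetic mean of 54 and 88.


AM = (54 + 88)/2 = 142/2 = 71

AM = 71


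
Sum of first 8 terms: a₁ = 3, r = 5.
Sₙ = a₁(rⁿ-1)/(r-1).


Sₙ = 3×(5^8 - 1)/(5 - 1)
= 3×(390625 - 1)/4
= 3×390624/4
= 292968

S_8 = 292968


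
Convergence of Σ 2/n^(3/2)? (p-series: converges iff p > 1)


p-series test: Σ c/n^p converges if p > 1, diverges if p ≤ 1 (constant c > 0 doesn't affect convergence).
p = 3/2
3/2 > 1 → CONVERGES

Converges (p = 3/2 > 1)


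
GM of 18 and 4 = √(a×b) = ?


GM = √(18×4) = √72 = 8.4853

GM = 8.4853


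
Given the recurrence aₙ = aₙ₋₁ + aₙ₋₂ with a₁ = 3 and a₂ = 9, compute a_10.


Computing iteratively: 3, 9, 12, 21, 33, 54, 87, 141, 228, 369
a_10 = 369

a_10 = 369


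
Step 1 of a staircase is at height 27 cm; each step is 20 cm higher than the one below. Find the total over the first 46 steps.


aₙ = 27 + (46-1)×20 = 927
Sₙ = n(a₁+aₙ)/2 = 46×(27+927)/2
= 46×954/2 = 21942

S_46 = 21942


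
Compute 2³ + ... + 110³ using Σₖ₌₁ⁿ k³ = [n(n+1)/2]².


Σₖ₌2^110 k³ = [110·111/2]² − [1·2/2]²
= 37271025 − 1 = 37271024

Σk³ = 37271024


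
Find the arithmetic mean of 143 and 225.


AM = (143 + 225)/2 = 368/2 = 184

AM = 184


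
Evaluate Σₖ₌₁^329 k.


n(n+1)/2 = 329×330/2 = 108570/2 = 54285

Σk = 54285


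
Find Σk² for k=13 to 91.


Σₖ₌13^91 k² = Σₖ₌₁^91 k² − Σₖ₌₁^12 k²
= 91·92·183/6 − 12·13·25/6
= 255346 − 650 = 254696

Σk² = 254696


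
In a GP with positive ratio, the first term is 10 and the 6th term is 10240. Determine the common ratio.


r^(n-1) = aₙ/a₁
r^5 = 10240/10 = 1024
r = 1024^(1/5)
= 4

r = 4


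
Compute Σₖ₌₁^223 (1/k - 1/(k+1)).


Telescoping: adjacent terms cancel.
= 1/1 - 1/224
= 1 - 1/224 = 223/224

Sum = 223/224


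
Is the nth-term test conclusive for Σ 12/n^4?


lim(n→∞) 12/n^4 = 0
lim aₙ = 0 → nth-term test is INCONCLUSIVE
(Need other tests; this is actually a convergent p-series with p=4 > 1)

Inconclusive (lim aₙ = 0; need another test)


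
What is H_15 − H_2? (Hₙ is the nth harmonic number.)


Σₖ₌3^15 1/k = 1/3 + 1/4 + 1/5 + ... + 1/15
= 655217/360360
≈ 1.8182

Sum = 655217/360360 ≈ 1.8182


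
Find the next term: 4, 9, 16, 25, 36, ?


Pattern: perfect squares: n²
Terms: 4, 9, 16, 25, 36
Next term = 49

Next term = 49


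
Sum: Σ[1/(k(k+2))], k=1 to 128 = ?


1/(k(k+2)) = (1/2)·(1/k - 1/(k+2)) (partial fractions)
Telescoping: Σ = (1/2)·(1 + 1/2 - 1/129 - 1/130) = 6224/8385

Sum = 6224/8385


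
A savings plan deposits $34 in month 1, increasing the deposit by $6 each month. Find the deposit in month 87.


aₙ = a₁ + (n-1)d
= 34 + (87-1)×6
= 34 + 516
= 550

a_87 = 550


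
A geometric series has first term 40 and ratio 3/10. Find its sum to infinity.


S∞ = a₁/(1-r) = 40/(1 - 3/10)
= 40/(7/10)
= 400/7

S∞ = 400/7


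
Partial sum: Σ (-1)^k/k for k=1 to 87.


S = -1 + 1/2 - 1/3 + 1/4 - 1/5 + 1/6 - 1/7 + 1/8 ± ...
= -0.6989
(Full series converges to -ln(2) ≈ -0.6931)

S_87 = -0.6989


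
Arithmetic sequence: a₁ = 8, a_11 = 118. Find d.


d = (aₙ - a₁)/(n-1)
= (118 - 8)/(11-1)
= 110/10 = 11

d = 11


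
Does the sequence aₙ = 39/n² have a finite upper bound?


a₁ = 39, a₂ = 39/4, a₃ = 39/9, ...
0 < aₙ ≤ 39 for all n ≥ 1
The sequence IS bounded

Bounded (0 < aₙ ≤ 39)


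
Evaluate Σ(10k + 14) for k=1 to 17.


Σ(10k+14) = 10·Σk + 14·n
= 10·153 + 14·17
= 1530 + 238 = 1768

Σ = 1768


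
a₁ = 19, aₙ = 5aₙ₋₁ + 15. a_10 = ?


Computing step by step:
a_1 = 19
a_2 = 110
a_3 = 565
a_4 = 2840
a_5 = 14215
a_6 = 71090
a_7 = 355465
a_8 = 1777340
a_9 = 8886715
a_10 = 44433590


a_10 = 44433590


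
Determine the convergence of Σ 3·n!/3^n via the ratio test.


aₙ = 3·n!/3^n
a_{n+1}/aₙ = (n+1)!/3^(n+1) × 3^n/n!  (constant 3 cancels)
= (n+1)/3
L = lim(n→∞) (n+1)/3 = ∞
L > 1 → series DIVERGES

Diverges (ratio test: L = ∞ > 1)


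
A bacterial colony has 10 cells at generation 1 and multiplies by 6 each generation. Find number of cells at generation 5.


aₙ = a₁·r^(n-1)
= 10×6^4
= 10×1296
= 12960

a_5 = 12960


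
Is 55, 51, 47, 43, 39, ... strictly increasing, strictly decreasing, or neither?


Differences: -4, -4, -4, -4
All differences < 0 → strictly DECREASING

Monotonically decreasing


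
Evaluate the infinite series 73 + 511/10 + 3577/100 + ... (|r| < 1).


S∞ = a₁/(1-r) = 73/(1 - 7/10)
= 73/(3/10)
= 730/3

S∞ = 730/3


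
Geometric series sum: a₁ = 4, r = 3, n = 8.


Sₙ = 4×(3^8 - 1)/(3 - 1)
= 4×(6561 - 1)/2
= 4×6560/2
= 13120

S_8 = 13120


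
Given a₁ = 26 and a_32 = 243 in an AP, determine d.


d = (aₙ - a₁)/(n-1)
= (243 - 26)/(32-1)
= 217/31 = 7

d = 7


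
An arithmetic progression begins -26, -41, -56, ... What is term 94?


aₙ = a₁ + (n-1)d
= -26 + (94-1)×-15
= -26 - 1395
= -1421

a_94 = -1421


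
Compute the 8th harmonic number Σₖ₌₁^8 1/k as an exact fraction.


H_8 = 1/1 + 1/2 + 1/3 + 1/4 + 1/5 + 1/6 + 1/7 + 1/8
= 761/280
≈ 2.7179

H_8 = 761/280 ≈ 2.7179


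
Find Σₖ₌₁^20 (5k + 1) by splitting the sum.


Σ(5k+1) = 5·Σk + 1·n
= 5·210 + 1·20
= 1050 + 20 = 1070

Σ = 1070


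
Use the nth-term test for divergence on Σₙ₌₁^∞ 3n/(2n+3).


lim(n→∞) 3n/(2n+3) = 3/2 = 3/2  (divide numerator and denominator by n)
lim aₙ = 3/2 ≠ 0 → series DIVERGES

Diverges (lim aₙ = 3/2 ≠ 0)


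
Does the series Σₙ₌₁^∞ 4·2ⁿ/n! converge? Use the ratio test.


aₙ = 4·2^n/n!
a_{n+1}/aₙ = 2^(n+1)/(n+1)! × n!/2^n  (constant 4 cancels)
= 2/(n+1)
L = lim(n→∞) 2/(n+1) = 0
L < 1 → series CONVERGES

Converges (ratio test: L = 0 < 1)


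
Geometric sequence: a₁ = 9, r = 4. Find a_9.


aₙ = a₁·r^(n-1)
= 9×4^8
= 9×65536
= 589824

a_9 = 589824


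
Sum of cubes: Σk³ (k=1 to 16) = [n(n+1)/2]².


n(n+1)/2 = 16×17/2 = 136
Σk³ = 136² = 18496

Σk³ = 18496


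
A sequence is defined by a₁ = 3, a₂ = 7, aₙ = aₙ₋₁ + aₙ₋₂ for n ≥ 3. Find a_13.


Computing iteratively: 3, 7, 10, 17, 27, 44, 71, 115, 186, 301, 487, 788, ...
a_13 = 1275

a_13 = 1275


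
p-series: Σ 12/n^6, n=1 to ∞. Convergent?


p-series test: Σ c/n^p converges if p > 1, diverges if p ≤ 1 (constant c > 0 doesn't affect convergence).
p = 6
6 > 1 → CONVERGES

Converges (p = 6 > 1)


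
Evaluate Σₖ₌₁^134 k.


n(n+1)/2 = 134×135/2 = 18090/2 = 9045

Σk = 9045


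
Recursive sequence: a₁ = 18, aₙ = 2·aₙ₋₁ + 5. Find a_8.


Computing step by step:
a_1 = 18
a_2 = 41
a_3 = 87
a_4 = 179
a_5 = 363
a_6 = 731
a_7 = 1467
a_8 = 2939


a_8 = 2939


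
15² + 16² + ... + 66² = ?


Σₖ₌15^66 k² = Σₖ₌₁^66 k² − Σₖ₌₁^14 k²
= 66·67·133/6 − 14·15·29/6
= 98021 − 1015 = 97006

Σk² = 97006


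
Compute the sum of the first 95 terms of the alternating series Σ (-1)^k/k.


S = -1 + 1/2 - 1/3 + 1/4 - 1/5 + 1/6 - 1/7 + 1/8 ± ...
= -0.6984
(Full series converges to -ln(2) ≈ -0.6931)

S_95 = -0.6984


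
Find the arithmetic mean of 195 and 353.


AM = (195 + 353)/2 = 548/2 = 274

AM = 274


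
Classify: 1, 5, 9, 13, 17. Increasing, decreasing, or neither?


Differences: 4, 4, 4, 4
All differences > 0 → strictly INCREASING

Monotonically increasing


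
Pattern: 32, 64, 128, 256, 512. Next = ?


Pattern: powers of 2: 2ⁿ
Terms: 32, 64, 128, 256, 512
Next term = 1024

Next term = 1024


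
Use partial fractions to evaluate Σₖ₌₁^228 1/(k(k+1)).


1/(k(k+1)) = 1/k - 1/(k+1) (partial fractions)
Telescoping: Σ = 1 - 1/229 = 228/229

Sum = 228/229


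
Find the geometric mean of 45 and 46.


GM = √(45×46) = √2070 = 45.4973

GM = 45.4973


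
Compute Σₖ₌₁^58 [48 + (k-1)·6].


aₙ = 48 + (58-1)×6 = 390
Sₙ = n(a₁+aₙ)/2 = 58×(48+390)/2
= 58×438/2 = 12702

S_58 = 12702


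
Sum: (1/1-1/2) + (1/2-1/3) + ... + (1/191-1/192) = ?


Telescoping: adjacent terms cancel.
= 1/1 - 1/192
= 1 - 1/192 = 191/192

Sum = 191/192


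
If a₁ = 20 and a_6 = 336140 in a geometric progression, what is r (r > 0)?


r^(n-1) = aₙ/a₁
r^5 = 336140/20 = 16807
r = 16807^(1/5)
= 7

r = 7


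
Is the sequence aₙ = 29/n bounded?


a₁ = 29, a₂ = 29/2, a₃ = 29/3, ...
0 < aₙ ≤ 29 for all n ≥ 1
Lower bound: 0, Upper bound: 29
The sequence IS bounded

Bounded (0 < aₙ ≤ 29)


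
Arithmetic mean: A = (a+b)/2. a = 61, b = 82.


AM = (61 + 82)/2 = 143/2 = 71.5

AM = 71.5


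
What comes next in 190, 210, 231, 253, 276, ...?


Pattern: triangular numbers: n(n+1)/2
Terms: 190, 210, 231, 253, 276
Next term = 300

Next term = 300


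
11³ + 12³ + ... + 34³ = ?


Σₖ₌11^34 k³ = [34·35/2]² − [10·11/2]²
= 354025 − 3025 = 351000

Σk³ = 351000


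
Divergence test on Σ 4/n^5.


lim(n→∞) 4/n^5 = 0
lim aₙ = 0 → nth-term test is INCONCLUSIVE
(Need other tests; this is actually a convergent p-series with p=5 > 1)

Inconclusive (lim aₙ = 0; need another test)


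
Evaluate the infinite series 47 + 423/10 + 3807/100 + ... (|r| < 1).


S∞ = a₁/(1-r) = 47/(1 - 9/10)
= 47/(1/10)
= 470

S∞ = 470


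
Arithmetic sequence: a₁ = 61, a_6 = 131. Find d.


d = (aₙ - a₁)/(n-1)
= (131 - 61)/(6-1)
= 70/5 = 14

d = 14


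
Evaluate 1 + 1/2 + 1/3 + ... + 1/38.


H_38 = 1/1 + 1/2 + 1/3 + ... + 1/38
= 2053580969474233/485721041551200
≈ 4.2279

H_38 = 2053580969474233/485721041551200 ≈ 4.2279


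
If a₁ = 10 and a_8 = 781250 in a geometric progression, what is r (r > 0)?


r^(n-1) = aₙ/a₁
r^7 = 781250/10 = 78125
r = 78125^(1/7)
= 5

r = 5


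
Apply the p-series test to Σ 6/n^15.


p-series test: Σ c/n^p converges if p > 1, diverges if p ≤ 1 (constant c > 0 doesn't affect convergence).
p = 15
15 > 1 → CONVERGES

Converges (p = 15 > 1)


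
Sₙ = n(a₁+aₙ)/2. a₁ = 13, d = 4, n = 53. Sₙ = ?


aₙ = 13 + (53-1)×4 = 221
Sₙ = n(a₁+aₙ)/2 = 53×(13+221)/2
= 53×234/2 = 6201

S_53 = 6201


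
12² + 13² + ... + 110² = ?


Σₖ₌12^110 k² = Σₖ₌₁^110 k² − Σₖ₌₁^11 k²
= 110·111·221/6 − 11·12·23/6
= 449735 − 506 = 449229

Σk² = 449229


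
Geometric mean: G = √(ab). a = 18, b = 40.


GM = √(18×40) = √720 = 26.8328

GM = 26.8328


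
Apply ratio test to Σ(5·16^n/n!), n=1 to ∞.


aₙ = 5·16^n/n!
a_{n+1}/aₙ = 16^(n+1)/(n+1)! × n!/16^n  (constant 5 cancels)
= 16/(n+1)
L = lim(n→∞) 16/(n+1) = 0
L < 1 → series CONVERGES

Converges (ratio test: L = 0 < 1)


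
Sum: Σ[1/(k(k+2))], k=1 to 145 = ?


1/(k(k+2)) = (1/2)·(1/k - 1/(k+2)) (partial fractions)
Telescoping: Σ = (1/2)·(1 + 1/2 - 1/146 - 1/147) = 7975/10731

Sum = 7975/10731


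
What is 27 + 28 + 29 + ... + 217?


Σₖ₌27^217 k = Σₖ₌₁^217 k − Σₖ₌₁^26 k
= 217·218/2 − 26·27/2
= 23653 − 351 = 23302

Σk = 23302


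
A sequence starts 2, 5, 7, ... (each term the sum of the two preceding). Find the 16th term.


Computing iteratively: 2, 5, 7, 12, 19, 31, 50, 81, 131, 212, 343, 555, ...
a_16 = 3804

a_16 = 3804


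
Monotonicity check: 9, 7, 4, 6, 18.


Differences: -2, -3, 2, 12
Difference at position 3 is +2 (> 0) but position 1 is -2 (< 0) — sequence both rises and falls
→ NOT monotonic

Not monotonic


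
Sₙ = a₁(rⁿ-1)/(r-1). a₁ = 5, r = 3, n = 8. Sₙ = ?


Sₙ = 5×(3^8 - 1)/(3 - 1)
= 5×(6561 - 1)/2
= 5×6560/2
= 16400

S_8 = 16400


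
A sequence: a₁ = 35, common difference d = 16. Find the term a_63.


aₙ = a₁ + (n-1)d
= 35 + (63-1)×16
= 35 + 992
= 1027

a_63 = 1027


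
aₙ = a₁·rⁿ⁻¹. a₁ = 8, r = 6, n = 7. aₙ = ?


aₙ = a₁·r^(n-1)
= 8×6^6
= 8×46656
= 373248

a_7 = 373248


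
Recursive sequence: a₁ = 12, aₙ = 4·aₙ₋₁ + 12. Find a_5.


Computing step by step:
a_1 = 12
a_2 = 60
a_3 = 252
a_4 = 1020
a_5 = 4092


a_5 = 4092


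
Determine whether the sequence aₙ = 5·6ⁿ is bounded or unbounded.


aₙ = 5·6ⁿ → as n→∞, aₙ→∞ (since base 6 > 1)
No finite upper bound exists
The sequence is UNBOUNDED

Unbounded (aₙ → ∞ as n → ∞)


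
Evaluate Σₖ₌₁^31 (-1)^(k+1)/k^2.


S = 1 - 1/4 + 1/9 - 1/16 + 1/25 - 1/36 + 1/49 - 1/64 ± ...
= 0.823
(Full series converges to +π²/12 ≈ +0.8225)

S_31 = 0.823


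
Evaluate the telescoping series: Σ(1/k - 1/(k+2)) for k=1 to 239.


Telescoping with gap 2: two head and two tail terms survive.
= (1 + 1/2) - (1/240 + 1/241)
= 3/2 - 1/240 - 1/241 = 86279/57840

Sum = 86279/57840


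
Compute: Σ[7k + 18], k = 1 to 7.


Σ(7k+18) = 7·Σk + 18·n
= 7·28 + 18·7
= 196 + 126 = 322

Σ = 322


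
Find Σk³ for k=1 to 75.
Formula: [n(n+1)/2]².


n(n+1)/2 = 75×76/2 = 2850
Σk³ = 2850² = 8122500

Σk³ = 8122500


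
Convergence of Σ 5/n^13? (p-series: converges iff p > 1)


p-series test: Σ c/n^p converges if p > 1, diverges if p ≤ 1 (constant c > 0 doesn't affect convergence).
p = 13
13 > 1 → CONVERGES

Converges (p = 13 > 1)


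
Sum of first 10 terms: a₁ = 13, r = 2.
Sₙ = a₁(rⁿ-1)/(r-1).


Sₙ = 13×(2^10 - 1)/(2 - 1)
= 13×(1024 - 1)/1
= 13×1023/1
= 13299

S_10 = 13299


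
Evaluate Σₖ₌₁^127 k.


n(n+1)/2 = 127×128/2 = 16256/2 = 8128

Σk = 8128


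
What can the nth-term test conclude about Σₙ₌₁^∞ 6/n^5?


lim(n→∞) 6/n^5 = 0
lim aₙ = 0 → nth-term test is INCONCLUSIVE
(Need other tests; this is actually a convergent p-series with p=5 > 1)

Inconclusive (lim aₙ = 0; need another test)


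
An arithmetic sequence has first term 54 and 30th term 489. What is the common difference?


d = (aₙ - a₁)/(n-1)
= (489 - 54)/(30-1)
= 435/29 = 15

d = 15


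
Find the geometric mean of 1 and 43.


GM = √(1×43) = √43 = 6.5574

GM = 6.5574


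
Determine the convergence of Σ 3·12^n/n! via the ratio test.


aₙ = 3·12^n/n!
a_{n+1}/aₙ = 12^(n+1)/(n+1)! × n!/12^n  (constant 3 cancels)
= 12/(n+1)
L = lim(n→∞) 12/(n+1) = 0
L < 1 → series CONVERGES

Converges (ratio test: L = 0 < 1)


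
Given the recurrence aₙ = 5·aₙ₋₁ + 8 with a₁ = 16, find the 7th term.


Computing step by step:
a_1 = 16
a_2 = 88
a_3 = 448
a_4 = 2248
a_5 = 11248
a_6 = 56248
a_7 = 281248


a_7 = 281248


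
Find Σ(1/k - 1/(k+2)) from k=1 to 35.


Telescoping with gap 2: two head and two tail terms survive.
= (1 + 1/2) - (1/36 + 1/37)
= 3/2 - 1/36 - 1/37 = 1925/1332

Sum = 1925/1332


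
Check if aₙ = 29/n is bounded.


a₁ = 29, a₂ = 29/2, a₃ = 29/3, ...
0 < aₙ ≤ 29 for all n ≥ 1
Lower bound: 0, Upper bound: 29
The sequence IS bounded

Bounded (0 < aₙ ≤ 29)


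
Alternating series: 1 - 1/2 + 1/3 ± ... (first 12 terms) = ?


S = 1 - 1/2 + 1/3 - 1/4 + 1/5 - 1/6 + 1/7 - 1/8 ± ...
= 0.6532
(Full series converges to +ln(2) ≈ +0.6931)

S_12 = 0.6532


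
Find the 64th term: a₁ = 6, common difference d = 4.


aₙ = a₁ + (n-1)d
= 6 + (64-1)×4
= 6 + 252
= 258

a_64 = 258


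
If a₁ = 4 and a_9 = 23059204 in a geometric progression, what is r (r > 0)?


r^(n-1) = aₙ/a₁
r^8 = 23059204/4 = 5764801
r = 5764801^(1/8)
= ±7; taking r > 0 gives r = 7

r = 7


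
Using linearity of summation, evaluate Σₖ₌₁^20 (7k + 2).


Σ(7k+2) = 7·Σk + 2·n
= 7·210 + 2·20
= 1470 + 40 = 1510

Σ = 1510


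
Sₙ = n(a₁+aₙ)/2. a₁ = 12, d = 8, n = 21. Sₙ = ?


aₙ = 12 + (21-1)×8 = 172
Sₙ = n(a₁+aₙ)/2 = 21×(12+172)/2
= 21×184/2 = 1932

S_21 = 1932


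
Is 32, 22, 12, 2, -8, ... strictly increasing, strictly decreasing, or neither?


Differences: -10, -10, -10, -10
All differences < 0 → strictly DECREASING

Monotonically decreasing


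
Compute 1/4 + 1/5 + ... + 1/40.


Σₖ₌4^40 1/k = 1/4 + 1/5 + 1/6 + ... + 1/40
= 1187689805016613/485721041551200
≈ 2.4452

Sum = 1187689805016613/485721041551200 ≈ 2.4452


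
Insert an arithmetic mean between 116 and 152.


AM = (116 + 152)/2 = 268/2 = 134

AM = 134


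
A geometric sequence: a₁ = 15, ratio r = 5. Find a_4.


aₙ = a₁·r^(n-1)
= 15×5^3
= 15×125
= 1875

a_4 = 1875


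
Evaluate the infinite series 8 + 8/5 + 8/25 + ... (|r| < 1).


S∞ = a₁/(1-r) = 8/(1 - 1/5)
= 8/(4/5)
= 10

S∞ = 10


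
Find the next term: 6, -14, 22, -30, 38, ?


Pattern: alternating sign, magnitude arithmetic (d=8)
Terms: 6, -14, 22, -30, 38
Next term = -46

Next term = -46


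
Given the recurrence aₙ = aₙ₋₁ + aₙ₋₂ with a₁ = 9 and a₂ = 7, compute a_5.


Computing iteratively: 9, 7, 16, 23, 39
a_5 = 39

a_5 = 39


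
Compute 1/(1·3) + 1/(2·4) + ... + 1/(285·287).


1/(k(k+2)) = (1/2)·(1/k - 1/(k+2)) (partial fractions)
Telescoping: Σ = (1/2)·(1 + 1/2 - 1/286 - 1/287) = 61275/82082

Sum = 61275/82082


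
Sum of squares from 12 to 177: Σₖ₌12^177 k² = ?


Σₖ₌12^177 k² = Σₖ₌₁^177 k² − Σₖ₌₁^11 k²
= 177·178·355/6 − 11·12·23/6
= 1864105 − 506 = 1863599

Σk² = 1863599


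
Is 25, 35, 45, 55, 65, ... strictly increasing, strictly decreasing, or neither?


Differences: 10, 10, 10, 10
All differences > 0 → strictly INCREASING

Monotonically increasing


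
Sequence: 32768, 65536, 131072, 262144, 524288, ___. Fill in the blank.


Pattern: powers of 2: 2ⁿ
Terms: 32768, 65536, 131072, 262144, 524288
Next term = 1048576

Next term = 1048576


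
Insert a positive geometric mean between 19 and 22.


GM = √(19×22) = √418 = 20.445

GM = 20.445


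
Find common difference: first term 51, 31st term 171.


d = (aₙ - a₁)/(n-1)
= (171 - 51)/(31-1)
= 120/30 = 4

d = 4


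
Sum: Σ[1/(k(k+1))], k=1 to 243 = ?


1/(k(k+1)) = 1/k - 1/(k+1) (partial fractions)
Telescoping: Σ = 1 - 1/244 = 243/244

Sum = 243/244


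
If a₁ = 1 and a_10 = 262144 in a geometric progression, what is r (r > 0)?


r^(n-1) = aₙ/a₁
r^9 = 262144/1 = 262144
r = 262144^(1/9)
= 4

r = 4


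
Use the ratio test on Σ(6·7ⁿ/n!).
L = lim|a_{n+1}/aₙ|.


aₙ = 6·7^n/n!
a_{n+1}/aₙ = 7^(n+1)/(n+1)! × n!/7^n  (constant 6 cancels)
= 7/(n+1)
L = lim(n→∞) 7/(n+1) = 0
L < 1 → series CONVERGES

Converges (ratio test: L = 0 < 1)


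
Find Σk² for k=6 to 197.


Σₖ₌6^197 k² = Σₖ₌₁^197 k² − Σₖ₌₁^5 k²
= 197·198·395/6 − 5·6·11/6
= 2567895 − 55 = 2567840

Σk² = 2567840


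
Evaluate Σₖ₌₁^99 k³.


n(n+1)/2 = 99×100/2 = 4950
Σk³ = 4950² = 24502500

Σk³ = 24502500


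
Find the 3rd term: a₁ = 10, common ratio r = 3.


aₙ = a₁·r^(n-1)
= 10×3^2
= 10×9
= 90

a_3 = 90


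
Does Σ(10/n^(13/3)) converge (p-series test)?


p-series test: Σ c/n^p converges if p > 1, diverges if p ≤ 1 (constant c > 0 doesn't affect convergence).
p = 13/3
13/3 > 1 → CONVERGES

Converges (p = 13/3 > 1)


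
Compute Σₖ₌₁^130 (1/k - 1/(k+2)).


Telescoping with gap 2: two head and two tail terms survive.
= (1 + 1/2) - (1/131 + 1/132)
= 3/2 - 1/131 - 1/132 = 25675/17292

Sum = 25675/17292


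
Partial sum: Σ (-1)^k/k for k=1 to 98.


S = -1 + 1/2 - 1/3 + 1/4 - 1/5 + 1/6 - 1/7 + 1/8 ± ...
= -0.6881
(Full series converges to -ln(2) ≈ -0.6931)

S_98 = -0.6881


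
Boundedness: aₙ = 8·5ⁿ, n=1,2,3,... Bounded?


aₙ = 8·5ⁿ → as n→∞, aₙ→∞ (since base 5 > 1)
No finite upper bound exists
The sequence is UNBOUNDED

Unbounded (aₙ → ∞ as n → ∞)


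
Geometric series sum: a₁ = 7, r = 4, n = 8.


Sₙ = 7×(4^8 - 1)/(4 - 1)
= 7×(65536 - 1)/3
= 7×65535/3
= 152915

S_8 = 152915


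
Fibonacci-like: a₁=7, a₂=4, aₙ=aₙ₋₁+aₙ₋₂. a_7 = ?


Computing iteratively: 7, 4, 11, 15, 26, 41, 67
a_7 = 67

a_7 = 67


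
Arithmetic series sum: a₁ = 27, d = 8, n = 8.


aₙ = 27 + (8-1)×8 = 83
Sₙ = n(a₁+aₙ)/2 = 8×(27+83)/2
= 8×110/2 = 440

S_8 = 440


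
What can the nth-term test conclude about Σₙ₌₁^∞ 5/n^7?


lim(n→∞) 5/n^7 = 0
lim aₙ = 0 → nth-term test is INCONCLUSIVE
(Need other tests; this is actually a convergent p-series with p=7 > 1)

Inconclusive (lim aₙ = 0; need another test)


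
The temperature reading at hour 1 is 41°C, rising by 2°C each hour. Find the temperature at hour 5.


aₙ = a₁ + (n-1)d
= 41 + (5-1)×2
= 41 + 8
= 49

a_5 = 49


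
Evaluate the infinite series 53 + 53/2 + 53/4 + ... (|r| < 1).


S∞ = a₁/(1-r) = 53/(1 - 1/2)
= 53/(1/2)
= 106

S∞ = 106


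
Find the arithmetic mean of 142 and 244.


AM = (142 + 244)/2 = 386/2 = 193

AM = 193


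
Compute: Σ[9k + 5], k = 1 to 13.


Σ(9k+5) = 9·Σk + 5·n
= 9·91 + 5·13
= 819 + 65 = 884

Σ = 884


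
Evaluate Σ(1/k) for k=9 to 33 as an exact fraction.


Σₖ₌9^33 1/k = 1/9 + 1/10 + 1/11 + ... + 1/33
= 17997160288729/13127595717600
≈ 1.3709

Sum = 17997160288729/13127595717600 ≈ 1.3709


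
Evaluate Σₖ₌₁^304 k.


n(n+1)/2 = 304×305/2 = 92720/2 = 46360

Σk = 46360


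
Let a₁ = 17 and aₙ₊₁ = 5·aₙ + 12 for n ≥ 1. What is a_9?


Computing step by step:
a_1 = 17
a_2 = 97
a_3 = 497
a_4 = 2497
a_5 = 12497
a_6 = 62497
a_7 = 312497
a_8 = 1562497
a_9 = 7812497


a_9 = 7812497


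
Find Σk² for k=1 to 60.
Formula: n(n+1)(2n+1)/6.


n = 60
n(n+1)(2n+1)/6 = 60×61×121/6
= 442860/6 = 73810

Σk² = 73810


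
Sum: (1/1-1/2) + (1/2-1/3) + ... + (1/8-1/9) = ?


Telescoping: adjacent terms cancel.
= 1/1 - 1/9
= 1 - 1/9 = 8/9

Sum = 8/9


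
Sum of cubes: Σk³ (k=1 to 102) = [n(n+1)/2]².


n(n+1)/2 = 102×103/2 = 5253
Σk³ = 5253² = 27594009

Σk³ = 27594009


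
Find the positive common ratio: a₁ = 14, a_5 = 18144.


r^(n-1) = aₙ/a₁
r^4 = 18144/14 = 1296
r = 1296^(1/4)
= ±6; taking r > 0 gives r = 6

r = 6


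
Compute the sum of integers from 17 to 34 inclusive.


Σₖ₌17^34 k = Σₖ₌₁^34 k − Σₖ₌₁^16 k
= 34·35/2 − 16·17/2
= 595 − 136 = 459

Σk = 459


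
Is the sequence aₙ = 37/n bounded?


a₁ = 37, a₂ = 37/2, a₃ = 37/3, ...
0 < aₙ ≤ 37 for all n ≥ 1
Lower bound: 0, Upper bound: 37
The sequence IS bounded

Bounded (0 < aₙ ≤ 37)


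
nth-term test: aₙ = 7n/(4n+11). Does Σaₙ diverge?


lim(n→∞) 7n/(4n+11) = 7/4 = 7/4  (divide numerator and denominator by n)
lim aₙ = 7/4 ≠ 0 → series DIVERGES

Diverges (lim aₙ = 7/4 ≠ 0)


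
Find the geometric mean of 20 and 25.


GM = √(20×25) = √500 = 22.3607

GM = 22.3607


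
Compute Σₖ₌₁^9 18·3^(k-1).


Sₙ = 18×(3^9 - 1)/(3 - 1)
= 18×(19683 - 1)/2
= 18×19682/2
= 177138

S_9 = 177138


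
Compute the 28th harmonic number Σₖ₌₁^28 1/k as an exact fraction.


H_28 = 1/1 + 1/2 + 1/3 + ... + 1/28
= 315404588903/80313433200
≈ 3.9272

H_28 = 315404588903/80313433200 ≈ 3.9272


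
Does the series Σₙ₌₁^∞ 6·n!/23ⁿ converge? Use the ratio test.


aₙ = 6·n!/23^n
a_{n+1}/aₙ = (n+1)!/23^(n+1) × 23^n/n!  (constant 6 cancels)
= (n+1)/23
L = lim(n→∞) (n+1)/23 = ∞
L > 1 → series DIVERGES

Diverges (ratio test: L = ∞ > 1)


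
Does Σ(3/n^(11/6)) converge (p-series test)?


p-series test: Σ c/n^p converges if p > 1, diverges if p ≤ 1 (constant c > 0 doesn't affect convergence).
p = 11/6
11/6 > 1 → CONVERGES

Converges (p = 11/6 > 1)


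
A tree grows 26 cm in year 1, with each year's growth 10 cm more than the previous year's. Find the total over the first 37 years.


aₙ = 26 + (37-1)×10 = 386
Sₙ = n(a₁+aₙ)/2 = 37×(26+386)/2
= 37×412/2 = 7622

S_37 = 7622


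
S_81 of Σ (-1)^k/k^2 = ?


S = -1 + 1/4 - 1/9 + 1/16 - 1/25 + 1/36 - 1/49 + 1/64 ± ...
= -0.8225
(Full series converges to -π²/12 ≈ -0.8225)

S_81 = -0.8225


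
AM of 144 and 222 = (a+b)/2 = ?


AM = (144 + 222)/2 = 366/2 = 183

AM = 183


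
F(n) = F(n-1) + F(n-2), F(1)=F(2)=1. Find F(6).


Fibonacci sequence: 1, 1, 2, 3, 5, 8
F(6) = 8

F(6) = 8


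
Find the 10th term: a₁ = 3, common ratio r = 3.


aₙ = a₁·r^(n-1)
= 3×3^9
= 3×19683
= 59049

a_10 = 59049


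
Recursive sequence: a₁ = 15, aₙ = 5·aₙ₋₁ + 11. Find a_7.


Computing step by step:
a_1 = 15
a_2 = 86
a_3 = 441
a_4 = 2216
a_5 = 11091
a_6 = 55466
a_7 = 277341


a_7 = 277341


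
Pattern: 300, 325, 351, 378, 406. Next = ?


Pattern: triangular numbers: n(n+1)/2
Terms: 300, 325, 351, 378, 406
Next term = 435

Next term = 435


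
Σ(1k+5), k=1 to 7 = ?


Σ(1k+5) = 1·Σk + 5·n
= 1·28 + 5·7
= 28 + 35 = 63

Σ = 63


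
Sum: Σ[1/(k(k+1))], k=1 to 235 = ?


1/(k(k+1)) = 1/k - 1/(k+1) (partial fractions)
Telescoping: Σ = 1 - 1/236 = 235/236

Sum = 235/236


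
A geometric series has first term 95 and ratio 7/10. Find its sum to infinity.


S∞ = a₁/(1-r) = 95/(1 - 7/10)
= 95/(3/10)
= 950/3

S∞ = 950/3


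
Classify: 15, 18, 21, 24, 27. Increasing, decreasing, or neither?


Differences: 3, 3, 3, 3
All differences > 0 → strictly INCREASING

Monotonically increasing


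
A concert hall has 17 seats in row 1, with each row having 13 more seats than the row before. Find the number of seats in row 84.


aₙ = a₁ + (n-1)d
= 17 + (84-1)×13
= 17 + 1079
= 1096

a_84 = 1096


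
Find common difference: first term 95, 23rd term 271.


d = (aₙ - a₁)/(n-1)
= (271 - 95)/(23-1)
= 176/22 = 8

d = 8


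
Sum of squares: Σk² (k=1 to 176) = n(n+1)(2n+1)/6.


n = 176
n(n+1)(2n+1)/6 = 176×177×353/6
= 10996656/6 = 1832776

Σk² = 1832776


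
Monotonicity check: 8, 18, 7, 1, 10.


Differences: 10, -11, -6, 9
Difference at position 1 is +10 (> 0) but position 2 is -11 (< 0) — sequence both rises and falls
→ NOT monotonic

Not monotonic


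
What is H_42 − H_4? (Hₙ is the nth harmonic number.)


Σₖ₌5^42 1/k = 1/5 + 1/6 + 1/7 + ... + 1/42
= 6382359803740019/2844937529085600
≈ 2.2434

Sum = 6382359803740019/2844937529085600 ≈ 2.2434


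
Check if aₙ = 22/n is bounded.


a₁ = 22, a₂ = 22/2, a₃ = 22/3, ...
0 < aₙ ≤ 22 for all n ≥ 1
Lower bound: 0, Upper bound: 22
The sequence IS bounded

Bounded (0 < aₙ ≤ 22)


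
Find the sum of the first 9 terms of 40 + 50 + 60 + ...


aₙ = 40 + (9-1)×10 = 120
Sₙ = n(a₁+aₙ)/2 = 9×(40+120)/2
= 9×160/2 = 720

S_9 = 720


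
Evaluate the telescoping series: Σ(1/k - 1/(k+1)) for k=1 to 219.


Telescoping: adjacent terms cancel.
= 1/1 - 1/220
= 1 - 1/220 = 219/220

Sum = 219/220


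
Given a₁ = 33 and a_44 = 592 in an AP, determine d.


d = (aₙ - a₁)/(n-1)
= (592 - 33)/(44-1)
= 559/43 = 13

d = 13


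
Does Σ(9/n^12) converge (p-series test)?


p-series test: Σ c/n^p converges if p > 1, diverges if p ≤ 1 (constant c > 0 doesn't affect convergence).
p = 12
12 > 1 → CONVERGES

Converges (p = 12 > 1)


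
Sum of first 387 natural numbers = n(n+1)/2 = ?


n(n+1)/2 = 387×388/2 = 150156/2 = 75078

Σk = 75078


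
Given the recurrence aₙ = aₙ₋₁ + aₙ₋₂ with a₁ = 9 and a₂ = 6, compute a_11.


Computing iteratively: 9, 6, 15, 21, 36, 57, 93, 150, 243, 393, 636
a_11 = 636

a_11 = 636


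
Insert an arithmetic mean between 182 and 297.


AM = (182 + 297)/2 = 479/2 = 239.5

AM = 239.5


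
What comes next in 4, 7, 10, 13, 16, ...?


Pattern: arithmetic (d=3)
Terms: 4, 7, 10, 13, 16
Next term = 19

Next term = 19


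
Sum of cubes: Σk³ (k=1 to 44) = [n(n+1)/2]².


n(n+1)/2 = 44×45/2 = 990
Σk³ = 990² = 980100

Σk³ = 980100


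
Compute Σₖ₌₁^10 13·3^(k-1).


Sₙ = 13×(3^10 - 1)/(3 - 1)
= 13×(59049 - 1)/2
= 13×59048/2
= 383812

S_10 = 383812


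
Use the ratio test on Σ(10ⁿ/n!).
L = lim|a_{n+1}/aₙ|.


aₙ = 10^n/n!
a_{n+1}/aₙ = 10^(n+1)/(n+1)! × n!/10^n
= 10/(n+1)
L = lim(n→∞) 10/(n+1) = 0
L < 1 → series CONVERGES

Converges (ratio test: L = 0 < 1)


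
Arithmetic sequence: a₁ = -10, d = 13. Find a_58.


aₙ = a₁ + (n-1)d
= -10 + (58-1)×13
= -10 + 741
= 731

a_58 = 731


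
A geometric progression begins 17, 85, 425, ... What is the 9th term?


aₙ = a₁·r^(n-1)
= 17×5^8
= 17×390625
= 6640625

a_9 = 6640625


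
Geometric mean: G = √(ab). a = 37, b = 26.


GM = √(37×26) = √962 = 31.0161

GM = 31.0161


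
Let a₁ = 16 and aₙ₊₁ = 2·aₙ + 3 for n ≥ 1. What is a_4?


Computing step by step:
a_1 = 16
a_2 = 35
a_3 = 73
a_4 = 149


a_4 = 149


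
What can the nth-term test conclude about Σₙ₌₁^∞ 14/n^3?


lim(n→∞) 14/n^3 = 0
lim aₙ = 0 → nth-term test is INCONCLUSIVE
(Need other tests; this is actually a convergent p-series with p=3 > 1)

Inconclusive (lim aₙ = 0; need another test)


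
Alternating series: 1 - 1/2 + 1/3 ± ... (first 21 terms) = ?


S = 1 - 1/2 + 1/3 - 1/4 + 1/5 - 1/6 + 1/7 - 1/8 ± ...
= 0.7164
(Full series converges to +ln(2) ≈ +0.6931)

S_21 = 0.7164


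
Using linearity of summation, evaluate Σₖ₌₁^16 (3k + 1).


Σ(3k+1) = 3·Σk + 1·n
= 3·136 + 1·16
= 408 + 16 = 424

Σ = 424


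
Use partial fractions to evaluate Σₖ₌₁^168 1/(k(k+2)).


1/(k(k+2)) = (1/2)·(1/k - 1/(k+2)) (partial fractions)
Telescoping: Σ = (1/2)·(1 + 1/2 - 1/169 - 1/170) = 10689/14365

Sum = 10689/14365


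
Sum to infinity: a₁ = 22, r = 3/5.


S∞ = a₁/(1-r) = 22/(1 - 3/5)
= 22/(2/5)
= 55

S∞ = 55


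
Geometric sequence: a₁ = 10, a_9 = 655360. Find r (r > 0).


r^(n-1) = aₙ/a₁
r^8 = 655360/10 = 65536
r = 65536^(1/8)
= ±4; taking r > 0 gives r = 4

r = 4


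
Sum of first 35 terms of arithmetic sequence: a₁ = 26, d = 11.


aₙ = 26 + (35-1)×11 = 400
Sₙ = n(a₁+aₙ)/2 = 35×(26+400)/2
= 35×426/2 = 7455

S_35 = 7455


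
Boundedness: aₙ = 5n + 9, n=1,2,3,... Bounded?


aₙ = 5n + 9 → as n→∞, aₙ→∞
No finite upper bound exists
The sequence is UNBOUNDED

Unbounded (aₙ → ∞ as n → ∞)


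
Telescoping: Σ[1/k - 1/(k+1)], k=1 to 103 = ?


Telescoping: adjacent terms cancel.
= 1/1 - 1/104
= 1 - 1/104 = 103/104

Sum = 103/104


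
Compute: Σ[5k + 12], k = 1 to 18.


Σ(5k+12) = 5·Σk + 12·n
= 5·171 + 12·18
= 855 + 216 = 1071

Σ = 1071


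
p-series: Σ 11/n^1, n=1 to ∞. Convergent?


p-series test: Σ c/n^p converges if p > 1, diverges if p ≤ 1 (constant c > 0 doesn't affect convergence).
p = 1
1 ≤ 1 → DIVERGES

Diverges (p = 1 ≤ 1)


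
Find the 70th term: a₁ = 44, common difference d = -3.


aₙ = a₁ + (n-1)d
= 44 + (70-1)×-3
= 44 - 207
= -163

a_70 = -163


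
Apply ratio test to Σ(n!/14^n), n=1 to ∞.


aₙ = n!/14^n
a_{n+1}/aₙ = (n+1)!/14^(n+1) × 14^n/n!
= (n+1)/14
L = lim(n→∞) (n+1)/14 = ∞
L > 1 → series DIVERGES

Diverges (ratio test: L = ∞ > 1)


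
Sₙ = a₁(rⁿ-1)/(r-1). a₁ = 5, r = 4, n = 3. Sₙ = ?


Sₙ = 5×(4^3 - 1)/(4 - 1)
= 5×(64 - 1)/3
= 5×63/3
= 105

S_3 = 105


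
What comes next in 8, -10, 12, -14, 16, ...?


Pattern: alternating sign, magnitude arithmetic (d=2)
Terms: 8, -10, 12, -14, 16
Next term = -18

Next term = -18


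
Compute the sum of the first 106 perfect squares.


n = 106
n(n+1)(2n+1)/6 = 106×107×213/6
= 2415846/6 = 402641

Σk² = 402641


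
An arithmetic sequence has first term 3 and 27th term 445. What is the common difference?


d = (aₙ - a₁)/(n-1)
= (445 - 3)/(27-1)
= 442/26 = 17

d = 17


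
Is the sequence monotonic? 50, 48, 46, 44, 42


Differences: -2, -2, -2, -2
All differences < 0 → strictly DECREASING

Monotonically decreasing


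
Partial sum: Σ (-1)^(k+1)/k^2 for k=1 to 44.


S = 1 - 1/4 + 1/9 - 1/16 + 1/25 - 1/36 + 1/49 - 1/64 ± ...
= 0.8222
(Full series converges to +π²/12 ≈ +0.8225)

S_44 = 0.8222


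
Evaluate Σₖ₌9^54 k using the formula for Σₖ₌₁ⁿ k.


Σₖ₌9^54 k = Σₖ₌₁^54 k − Σₖ₌₁^8 k
= 54·55/2 − 8·9/2
= 1485 − 36 = 1449

Σk = 1449


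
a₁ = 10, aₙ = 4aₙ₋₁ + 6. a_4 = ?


Computing step by step:
a_1 = 10
a_2 = 46
a_3 = 190
a_4 = 766


a_4 = 766


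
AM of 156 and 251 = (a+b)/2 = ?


AM = (156 + 251)/2 = 407/2 = 203.5

AM = 203.5


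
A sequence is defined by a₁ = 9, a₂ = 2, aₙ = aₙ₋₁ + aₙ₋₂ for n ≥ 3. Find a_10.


Computing iteratively: 9, 2, 11, 13, 24, 37, 61, 98, 159, 257
a_10 = 257

a_10 = 257
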